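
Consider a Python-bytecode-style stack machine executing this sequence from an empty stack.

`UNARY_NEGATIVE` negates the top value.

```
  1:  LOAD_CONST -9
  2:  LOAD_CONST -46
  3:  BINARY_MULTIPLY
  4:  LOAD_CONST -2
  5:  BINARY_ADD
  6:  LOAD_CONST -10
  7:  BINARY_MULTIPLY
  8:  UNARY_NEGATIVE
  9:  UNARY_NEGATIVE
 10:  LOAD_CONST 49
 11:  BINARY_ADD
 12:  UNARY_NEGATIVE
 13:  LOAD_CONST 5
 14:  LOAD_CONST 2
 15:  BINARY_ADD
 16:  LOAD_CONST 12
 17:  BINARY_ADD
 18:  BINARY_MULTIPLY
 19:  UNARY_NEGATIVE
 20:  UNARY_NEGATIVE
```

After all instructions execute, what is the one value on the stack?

LOAD_CONST -9    -9
LOAD_CONST -46   -9 -46
BINARY_MULTIPLY  414
LOAD_CONST -2    414 -2
BINARY_ADD       412
LOAD_CONST -10   412 -10
BINARY_MULTIPLY  -4120
UNARY_NEGATIVE   4120
UNARY_NEGATIVE   -4120
LOAD_CONST 49    -4120 49
BINARY_ADD       -4071
UNARY_NEGATIVE   4071
LOAD_CONST 5     4071 5
LOAD_CONST 2     4071 5 2
BINARY_ADD       4071 7
LOAD_CONST 12    4071 7 12
BINARY_ADD       4071 19
BINARY_MULTIPLY  77349
UNARY_NEGATIVE   -77349
UNARY_NEGATIVE   77349

77349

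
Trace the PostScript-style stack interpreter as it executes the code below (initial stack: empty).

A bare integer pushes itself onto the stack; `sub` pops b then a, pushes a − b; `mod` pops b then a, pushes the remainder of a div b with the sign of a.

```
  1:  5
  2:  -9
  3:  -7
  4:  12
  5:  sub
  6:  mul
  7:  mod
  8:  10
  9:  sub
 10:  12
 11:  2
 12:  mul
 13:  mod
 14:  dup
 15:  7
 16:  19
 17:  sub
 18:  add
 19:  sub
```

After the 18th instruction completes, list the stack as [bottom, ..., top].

[-5, -17]

5    [5]
-9   [5, -9]
-7   [5, -9, -7]
12   [5, -9, -7, 12]
sub  [5, -9, -19]
mul  [5, 171]
mod  [5]
10   [5, 10]
sub  [-5]
12   [-5, 12]
2    [-5, 12, 2]
mul  [-5, 24]
mod  [-5]
dup  [-5, -5]
7    [-5, -5, 7]
19   [-5, -5, 7, 19]
sub  [-5, -5, -12]
add  [-5, -17]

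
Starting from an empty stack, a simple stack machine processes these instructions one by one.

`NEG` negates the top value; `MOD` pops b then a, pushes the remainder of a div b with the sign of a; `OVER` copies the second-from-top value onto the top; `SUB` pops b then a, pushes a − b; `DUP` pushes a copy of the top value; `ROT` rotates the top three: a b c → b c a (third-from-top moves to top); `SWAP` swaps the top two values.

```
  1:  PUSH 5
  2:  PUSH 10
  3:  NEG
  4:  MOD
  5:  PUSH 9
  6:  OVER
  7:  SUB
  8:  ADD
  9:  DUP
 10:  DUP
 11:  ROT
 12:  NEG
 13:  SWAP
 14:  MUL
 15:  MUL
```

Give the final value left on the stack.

PUSH 5  → 5
PUSH 10 → 5 10
NEG     → 5 -10
MOD     → 5
PUSH 9  → 5 9
OVER    → 5 9 5
SUB     → 5 4
ADD     → 9
DUP     → 9 9
DUP     → 9 9 9
ROT     → 9 9 9
NEG     → 9 9 -9
SWAP    → 9 -9 9
MUL     → 9 -81
MUL     → -729

-729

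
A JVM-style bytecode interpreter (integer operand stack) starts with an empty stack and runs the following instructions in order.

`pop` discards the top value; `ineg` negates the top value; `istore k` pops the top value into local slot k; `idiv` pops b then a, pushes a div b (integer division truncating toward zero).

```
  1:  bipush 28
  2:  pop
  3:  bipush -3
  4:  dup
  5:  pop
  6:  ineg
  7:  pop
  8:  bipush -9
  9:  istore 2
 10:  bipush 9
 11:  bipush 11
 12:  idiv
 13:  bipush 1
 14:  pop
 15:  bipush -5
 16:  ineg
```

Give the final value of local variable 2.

bipush 28  28
pop        (empty)
bipush -3  -3
dup        -3 -3
pop        -3
ineg       3
pop        (empty)
bipush -9  -9
istore 2   (empty)
bipush 9   9
bipush 11  9 11
idiv       0
bipush 1   0 1
pop        0
bipush -5  0 -5
ineg       0 5

-9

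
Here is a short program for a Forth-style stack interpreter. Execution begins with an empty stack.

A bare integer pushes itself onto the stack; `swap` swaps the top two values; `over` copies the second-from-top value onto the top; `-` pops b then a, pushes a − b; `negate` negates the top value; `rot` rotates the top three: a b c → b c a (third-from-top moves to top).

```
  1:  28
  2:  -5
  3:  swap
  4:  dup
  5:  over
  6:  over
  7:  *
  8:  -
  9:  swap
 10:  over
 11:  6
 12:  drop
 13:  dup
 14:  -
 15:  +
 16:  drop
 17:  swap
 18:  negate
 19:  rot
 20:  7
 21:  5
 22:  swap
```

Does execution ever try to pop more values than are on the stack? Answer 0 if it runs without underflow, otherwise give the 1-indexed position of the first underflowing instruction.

28     : 28
-5     : 28 -5
swap   : -5 28
dup    : -5 28 28
over   : -5 28 28 28
over   : -5 28 28 28 28
*      : -5 28 28 784
-      : -5 28 -756
swap   : -5 -756 28
over   : -5 -756 28 -756
6      : -5 -756 28 -756 6
drop   : -5 -756 28 -756
dup    : -5 -756 28 -756 -756
-      : -5 -756 28 0
+      : -5 -756 28
drop   : -5 -756
swap   : -756 -5
negate : -756 5
rot  — needs 3 operands, stack has 2 → underflow

19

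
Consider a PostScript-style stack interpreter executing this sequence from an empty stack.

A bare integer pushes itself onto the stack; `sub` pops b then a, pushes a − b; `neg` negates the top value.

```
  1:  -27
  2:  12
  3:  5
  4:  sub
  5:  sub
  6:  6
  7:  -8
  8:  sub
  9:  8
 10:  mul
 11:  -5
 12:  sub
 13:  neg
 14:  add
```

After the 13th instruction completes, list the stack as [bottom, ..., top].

-27 : -27
12  : -27 12
5   : -27 12 5
sub : -27 7
sub : -34
6   : -34 6
-8  : -34 6 -8
sub : -34 14
8   : -34 14 8
mul : -34 112
-5  : -34 112 -5
sub : -34 117
neg : -34 -117

[-34, -117]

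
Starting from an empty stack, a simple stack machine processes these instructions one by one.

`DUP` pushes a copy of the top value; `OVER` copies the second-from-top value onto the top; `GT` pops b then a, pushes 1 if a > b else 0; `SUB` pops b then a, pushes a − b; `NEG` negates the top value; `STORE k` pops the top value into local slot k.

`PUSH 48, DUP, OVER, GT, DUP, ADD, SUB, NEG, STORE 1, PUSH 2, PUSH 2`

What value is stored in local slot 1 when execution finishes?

PUSH 48 → 48
DUP     → 48 48
OVER    → 48 48 48
GT      → 48 0
DUP     → 48 0 0
ADD     → 48 0
SUB     → 48
NEG     → -48
STORE 1 → (empty)
PUSH 2  → 2
PUSH 2  → 2 2

-48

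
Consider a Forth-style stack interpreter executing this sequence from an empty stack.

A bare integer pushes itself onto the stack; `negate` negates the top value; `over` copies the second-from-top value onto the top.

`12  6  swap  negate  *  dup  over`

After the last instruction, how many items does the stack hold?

12     -> [12]
6      -> [12, 6]
swap   -> [6, 12]
negate -> [6, -12]
*      -> [-72]
dup    -> [-72, -72]
over   -> [-72, -72, -72]

3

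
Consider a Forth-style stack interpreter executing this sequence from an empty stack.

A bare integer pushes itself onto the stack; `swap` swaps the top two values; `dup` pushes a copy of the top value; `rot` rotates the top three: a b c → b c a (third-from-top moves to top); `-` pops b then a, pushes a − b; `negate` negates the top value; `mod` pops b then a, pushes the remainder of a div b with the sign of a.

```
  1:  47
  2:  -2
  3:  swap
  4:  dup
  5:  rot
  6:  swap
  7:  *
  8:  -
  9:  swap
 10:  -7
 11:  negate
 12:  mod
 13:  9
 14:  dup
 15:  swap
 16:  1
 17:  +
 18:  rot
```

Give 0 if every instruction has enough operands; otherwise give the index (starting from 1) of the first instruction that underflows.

9

47   → 47
-2   → 47 -2
swap → -2 47
dup  → -2 47 47
rot  → 47 47 -2
swap → 47 -2 47
*    → 47 -94
-    → 141
swap  — needs 2 operands, stack has 1 → underflow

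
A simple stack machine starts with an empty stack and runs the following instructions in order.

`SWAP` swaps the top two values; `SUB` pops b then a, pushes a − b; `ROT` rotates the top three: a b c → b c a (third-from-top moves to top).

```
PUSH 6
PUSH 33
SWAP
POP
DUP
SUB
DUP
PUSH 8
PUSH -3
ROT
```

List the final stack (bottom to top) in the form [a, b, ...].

PUSH 6   6
PUSH 33  6 33
SWAP     33 6
POP      33
DUP      33 33
SUB      0
DUP      0 0
PUSH 8   0 0 8
PUSH -3  0 0 8 -3
ROT      0 8 -3 0

[0, 8, -3, 0]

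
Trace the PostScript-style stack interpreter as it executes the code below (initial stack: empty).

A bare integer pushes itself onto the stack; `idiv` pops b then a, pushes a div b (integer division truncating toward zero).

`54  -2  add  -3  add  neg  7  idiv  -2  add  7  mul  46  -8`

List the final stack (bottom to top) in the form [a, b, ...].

54   : [54]
-2   : [54, -2]
add  : [52]
-3   : [52, -3]
add  : [49]
neg  : [-49]
7    : [-49, 7]
idiv : [-7]
-2   : [-7, -2]
add  : [-9]
7    : [-9, 7]
mul  : [-63]
46   : [-63, 46]
-8   : [-63, 46, -8]

[-63, 46, -8]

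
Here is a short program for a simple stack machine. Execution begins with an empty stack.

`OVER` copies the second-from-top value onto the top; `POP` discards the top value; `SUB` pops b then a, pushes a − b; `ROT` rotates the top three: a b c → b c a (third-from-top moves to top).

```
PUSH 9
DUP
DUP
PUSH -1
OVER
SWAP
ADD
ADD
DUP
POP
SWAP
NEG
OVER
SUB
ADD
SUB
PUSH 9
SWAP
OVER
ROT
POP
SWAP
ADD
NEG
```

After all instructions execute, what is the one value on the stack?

PUSH 9  -> [9]
DUP     -> [9, 9]
DUP     -> [9, 9, 9]
PUSH -1 -> [9, 9, 9, -1]
OVER    -> [9, 9, 9, -1, 9]
SWAP    -> [9, 9, 9, 9, -1]
ADD     -> [9, 9, 9, 8]
ADD     -> [9, 9, 17]
DUP     -> [9, 9, 17, 17]
POP     -> [9, 9, 17]
SWAP    -> [9, 17, 9]
NEG     -> [9, 17, -9]
OVER    -> [9, 17, -9, 17]
SUB     -> [9, 17, -26]
ADD     -> [9, -9]
SUB     -> [18]
PUSH 9  -> [18, 9]
SWAP    -> [9, 18]
OVER    -> [9, 18, 9]
ROT     -> [18, 9, 9]
POP     -> [18, 9]
SWAP    -> [9, 18]
ADD     -> [27]
NEG     -> [-27]

-27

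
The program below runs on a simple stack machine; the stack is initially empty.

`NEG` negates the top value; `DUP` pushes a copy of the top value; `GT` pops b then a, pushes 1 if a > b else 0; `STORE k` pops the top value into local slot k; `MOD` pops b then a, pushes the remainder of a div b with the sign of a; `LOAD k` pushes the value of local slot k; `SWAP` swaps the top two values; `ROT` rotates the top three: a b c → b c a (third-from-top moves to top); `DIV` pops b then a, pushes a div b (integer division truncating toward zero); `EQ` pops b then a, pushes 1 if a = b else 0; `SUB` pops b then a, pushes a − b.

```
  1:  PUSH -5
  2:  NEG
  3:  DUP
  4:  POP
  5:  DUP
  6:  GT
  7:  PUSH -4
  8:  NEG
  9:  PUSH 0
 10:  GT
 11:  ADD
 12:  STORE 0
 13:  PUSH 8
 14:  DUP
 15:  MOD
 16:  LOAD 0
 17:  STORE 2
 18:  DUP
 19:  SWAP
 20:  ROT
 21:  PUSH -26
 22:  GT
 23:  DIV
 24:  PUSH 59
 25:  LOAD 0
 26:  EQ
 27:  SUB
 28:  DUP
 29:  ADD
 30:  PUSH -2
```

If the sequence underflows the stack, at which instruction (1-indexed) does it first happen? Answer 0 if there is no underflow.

PUSH -5 -> -5
NEG     -> 5
DUP     -> 5 5
POP     -> 5
DUP     -> 5 5
GT      -> 0
PUSH -4 -> 0 -4
NEG     -> 0 4
PUSH 0  -> 0 4 0
GT      -> 0 1
ADD     -> 1
STORE 0 -> (empty)
PUSH 8  -> 8
DUP     -> 8 8
MOD     -> 0
LOAD 0  -> 0 1
STORE 2 -> 0
DUP     -> 0 0
SWAP    -> 0 0
ROT  — needs 3 operands, stack has 2 → underflow

20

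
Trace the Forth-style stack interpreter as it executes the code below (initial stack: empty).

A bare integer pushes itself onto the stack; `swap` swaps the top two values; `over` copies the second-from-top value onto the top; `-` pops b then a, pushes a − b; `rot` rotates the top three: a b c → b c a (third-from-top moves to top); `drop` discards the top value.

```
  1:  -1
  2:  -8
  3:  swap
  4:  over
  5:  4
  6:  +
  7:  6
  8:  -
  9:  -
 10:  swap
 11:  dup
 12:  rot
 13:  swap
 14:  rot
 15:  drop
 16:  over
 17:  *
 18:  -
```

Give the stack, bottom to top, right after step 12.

-1    [-1]
-8    [-1, -8]
swap  [-8, -1]
over  [-8, -1, -8]
4     [-8, -1, -8, 4]
+     [-8, -1, -4]
6     [-8, -1, -4, 6]
-     [-8, -1, -10]
-     [-8, 9]
swap  [9, -8]
dup   [9, -8, -8]
rot   [-8, -8, 9]

[-8, -8, 9]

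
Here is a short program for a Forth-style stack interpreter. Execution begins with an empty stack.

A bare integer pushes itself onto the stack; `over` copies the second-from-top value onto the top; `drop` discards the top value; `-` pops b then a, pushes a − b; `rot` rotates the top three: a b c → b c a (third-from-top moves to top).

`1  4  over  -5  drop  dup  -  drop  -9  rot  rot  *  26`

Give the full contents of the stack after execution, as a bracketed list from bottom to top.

1    : [1]
4    : [1, 4]
over : [1, 4, 1]
-5   : [1, 4, 1, -5]
drop : [1, 4, 1]
dup  : [1, 4, 1, 1]
-    : [1, 4, 0]
drop : [1, 4]
-9   : [1, 4, -9]
rot  : [4, -9, 1]
rot  : [-9, 1, 4]
*    : [-9, 4]
26   : [-9, 4, 26]

[-9, 4, 26]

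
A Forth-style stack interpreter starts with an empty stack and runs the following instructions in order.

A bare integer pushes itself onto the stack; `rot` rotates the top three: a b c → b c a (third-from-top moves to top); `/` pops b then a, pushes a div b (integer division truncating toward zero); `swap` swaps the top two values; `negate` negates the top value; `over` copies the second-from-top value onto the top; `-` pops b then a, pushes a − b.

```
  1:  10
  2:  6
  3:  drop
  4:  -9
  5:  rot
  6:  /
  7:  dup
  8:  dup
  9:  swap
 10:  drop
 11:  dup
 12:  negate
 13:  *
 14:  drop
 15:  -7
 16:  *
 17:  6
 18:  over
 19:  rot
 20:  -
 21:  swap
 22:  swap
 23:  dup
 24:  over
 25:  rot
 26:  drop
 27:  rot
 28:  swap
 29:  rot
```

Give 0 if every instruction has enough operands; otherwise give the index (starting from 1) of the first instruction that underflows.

5

10   → [10]
6    → [10, 6]
drop → [10]
-9   → [10, -9]
rot  — needs 3 operands, stack has 2 → underflow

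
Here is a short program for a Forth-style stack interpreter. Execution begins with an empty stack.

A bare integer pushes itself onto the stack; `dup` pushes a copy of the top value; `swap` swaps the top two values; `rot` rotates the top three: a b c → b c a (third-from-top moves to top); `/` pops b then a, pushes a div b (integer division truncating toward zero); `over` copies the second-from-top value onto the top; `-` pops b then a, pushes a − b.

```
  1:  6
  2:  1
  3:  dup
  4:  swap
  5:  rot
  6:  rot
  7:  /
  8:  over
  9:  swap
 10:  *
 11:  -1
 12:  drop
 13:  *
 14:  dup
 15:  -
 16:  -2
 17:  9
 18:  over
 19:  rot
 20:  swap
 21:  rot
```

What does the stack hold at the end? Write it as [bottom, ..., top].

6    -> 6
1    -> 6 1
dup  -> 6 1 1
swap -> 6 1 1
rot  -> 1 1 6
rot  -> 1 6 1
/    -> 1 6
over -> 1 6 1
swap -> 1 1 6
*    -> 1 6
-1   -> 1 6 -1
drop -> 1 6
*    -> 6
dup  -> 6 6
-    -> 0
-2   -> 0 -2
9    -> 0 -2 9
over -> 0 -2 9 -2
rot  -> 0 9 -2 -2
swap -> 0 9 -2 -2
rot  -> 0 -2 -2 9

[0, -2, -2, 9]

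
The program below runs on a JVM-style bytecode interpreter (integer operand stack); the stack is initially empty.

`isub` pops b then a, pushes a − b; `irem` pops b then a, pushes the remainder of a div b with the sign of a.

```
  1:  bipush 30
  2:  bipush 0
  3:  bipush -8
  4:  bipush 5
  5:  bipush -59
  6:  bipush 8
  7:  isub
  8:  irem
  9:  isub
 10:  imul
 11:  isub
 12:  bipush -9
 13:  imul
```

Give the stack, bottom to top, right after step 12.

bipush 30  -> 30
bipush 0   -> 30 0
bipush -8  -> 30 0 -8
bipush 5   -> 30 0 -8 5
bipush -59 -> 30 0 -8 5 -59
bipush 8   -> 30 0 -8 5 -59 8
isub       -> 30 0 -8 5 -67
irem       -> 30 0 -8 5
isub       -> 30 0 -13
imul       -> 30 0
isub       -> 30
bipush -9  -> 30 -9

[30, -9]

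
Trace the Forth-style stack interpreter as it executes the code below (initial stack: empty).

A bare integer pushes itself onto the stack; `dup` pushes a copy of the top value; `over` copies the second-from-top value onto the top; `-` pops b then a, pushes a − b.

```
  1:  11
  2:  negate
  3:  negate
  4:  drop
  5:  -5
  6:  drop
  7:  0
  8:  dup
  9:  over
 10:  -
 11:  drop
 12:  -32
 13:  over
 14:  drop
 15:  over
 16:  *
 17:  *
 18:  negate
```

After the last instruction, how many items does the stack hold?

11     : 11
negate : -11
negate : 11
drop   : (empty)
-5     : -5
drop   : (empty)
0      : 0
dup    : 0 0
over   : 0 0 0
-      : 0 0
drop   : 0
-32    : 0 -32
over   : 0 -32 0
drop   : 0 -32
over   : 0 -32 0
*      : 0 0
*      : 0
negate : 0

1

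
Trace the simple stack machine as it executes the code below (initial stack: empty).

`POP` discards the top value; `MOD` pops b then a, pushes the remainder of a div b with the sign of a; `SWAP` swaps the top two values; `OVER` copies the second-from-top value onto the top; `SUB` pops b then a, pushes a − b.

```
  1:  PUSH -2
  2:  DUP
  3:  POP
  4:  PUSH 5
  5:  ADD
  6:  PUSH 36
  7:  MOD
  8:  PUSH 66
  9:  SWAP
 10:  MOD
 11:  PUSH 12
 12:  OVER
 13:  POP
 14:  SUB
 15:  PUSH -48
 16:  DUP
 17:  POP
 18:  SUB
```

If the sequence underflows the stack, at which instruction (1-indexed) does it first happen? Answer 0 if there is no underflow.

PUSH -2  → [-2]
DUP      → [-2, -2]
POP      → [-2]
PUSH 5   → [-2, 5]
ADD      → [3]
PUSH 36  → [3, 36]
MOD      → [3]
PUSH 66  → [3, 66]
SWAP     → [66, 3]
MOD      → [0]
PUSH 12  → [0, 12]
OVER     → [0, 12, 0]
POP      → [0, 12]
SUB      → [-12]
PUSH -48 → [-12, -48]
DUP      → [-12, -48, -48]
POP      → [-12, -48]
SUB      → [36]

0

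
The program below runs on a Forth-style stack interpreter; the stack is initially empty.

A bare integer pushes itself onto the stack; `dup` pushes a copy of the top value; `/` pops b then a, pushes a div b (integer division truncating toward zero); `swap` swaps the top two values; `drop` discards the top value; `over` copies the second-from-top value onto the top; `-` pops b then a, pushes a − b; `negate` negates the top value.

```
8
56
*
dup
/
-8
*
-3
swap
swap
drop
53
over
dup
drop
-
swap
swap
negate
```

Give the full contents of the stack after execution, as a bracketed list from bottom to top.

8       8
56      8 56
*       448
dup     448 448
/       1
-8      1 -8
*       -8
-3      -8 -3
swap    -3 -8
swap    -8 -3
drop    -8
53      -8 53
over    -8 53 -8
dup     -8 53 -8 -8
drop    -8 53 -8
-       -8 61
swap    61 -8
swap    -8 61
negate  -8 -61

[-8, -61]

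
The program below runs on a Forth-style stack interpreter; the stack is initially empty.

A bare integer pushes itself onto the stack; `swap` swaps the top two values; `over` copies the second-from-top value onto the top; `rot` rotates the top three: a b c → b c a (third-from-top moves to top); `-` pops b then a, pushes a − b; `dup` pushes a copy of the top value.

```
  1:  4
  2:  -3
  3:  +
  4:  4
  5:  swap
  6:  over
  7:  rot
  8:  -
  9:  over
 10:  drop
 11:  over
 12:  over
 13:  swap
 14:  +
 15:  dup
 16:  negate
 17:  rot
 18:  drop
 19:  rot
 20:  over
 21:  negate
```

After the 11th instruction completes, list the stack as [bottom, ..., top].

4    : 4
-3   : 4 -3
+    : 1
4    : 1 4
swap : 4 1
over : 4 1 4
rot  : 1 4 4
-    : 1 0
over : 1 0 1
drop : 1 0
over : 1 0 1

[1, 0, 1]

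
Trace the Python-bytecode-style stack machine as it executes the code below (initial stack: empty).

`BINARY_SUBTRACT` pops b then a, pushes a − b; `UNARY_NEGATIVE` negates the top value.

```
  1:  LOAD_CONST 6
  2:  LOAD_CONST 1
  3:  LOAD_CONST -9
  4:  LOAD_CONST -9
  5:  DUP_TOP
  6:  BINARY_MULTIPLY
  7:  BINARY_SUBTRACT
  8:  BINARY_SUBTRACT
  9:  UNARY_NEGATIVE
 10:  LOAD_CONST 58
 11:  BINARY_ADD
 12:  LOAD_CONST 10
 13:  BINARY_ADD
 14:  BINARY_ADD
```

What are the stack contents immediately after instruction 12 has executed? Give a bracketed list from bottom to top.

[6, -33, 10]

LOAD_CONST 6    → 6
LOAD_CONST 1    → 6 1
LOAD_CONST -9   → 6 1 -9
LOAD_CONST -9   → 6 1 -9 -9
DUP_TOP         → 6 1 -9 -9 -9
BINARY_MULTIPLY → 6 1 -9 81
BINARY_SUBTRACT → 6 1 -90
BINARY_SUBTRACT → 6 91
UNARY_NEGATIVE  → 6 -91
LOAD_CONST 58   → 6 -91 58
BINARY_ADD      → 6 -33
LOAD_CONST 10   → 6 -33 10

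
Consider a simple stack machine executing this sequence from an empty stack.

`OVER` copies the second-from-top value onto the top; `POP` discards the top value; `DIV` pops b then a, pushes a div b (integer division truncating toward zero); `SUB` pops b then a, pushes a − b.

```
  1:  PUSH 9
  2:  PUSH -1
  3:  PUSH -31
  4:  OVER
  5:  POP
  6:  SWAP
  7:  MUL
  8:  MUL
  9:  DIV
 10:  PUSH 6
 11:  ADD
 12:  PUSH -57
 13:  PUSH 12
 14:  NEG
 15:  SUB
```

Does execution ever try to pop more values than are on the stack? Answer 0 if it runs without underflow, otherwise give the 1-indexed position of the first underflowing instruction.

PUSH 9   → 9
PUSH -1  → 9 -1
PUSH -31 → 9 -1 -31
OVER     → 9 -1 -31 -1
POP      → 9 -1 -31
SWAP     → 9 -31 -1
MUL      → 9 31
MUL      → 279
DIV  — needs 2 operands, stack has 1 → underflow

9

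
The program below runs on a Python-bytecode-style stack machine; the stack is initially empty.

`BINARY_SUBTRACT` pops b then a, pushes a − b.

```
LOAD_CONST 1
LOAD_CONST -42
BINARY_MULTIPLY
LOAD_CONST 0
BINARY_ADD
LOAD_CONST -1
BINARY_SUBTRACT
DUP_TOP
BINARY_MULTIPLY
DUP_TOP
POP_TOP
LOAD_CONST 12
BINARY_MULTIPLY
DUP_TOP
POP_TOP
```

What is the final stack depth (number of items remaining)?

1

LOAD_CONST 1    -> [1]
LOAD_CONST -42  -> [1, -42]
BINARY_MULTIPLY -> [-42]
LOAD_CONST 0    -> [-42, 0]
BINARY_ADD      -> [-42]
LOAD_CONST -1   -> [-42, -1]
BINARY_SUBTRACT -> [-41]
DUP_TOP         -> [-41, -41]
BINARY_MULTIPLY -> [1681]
DUP_TOP         -> [1681, 1681]
POP_TOP         -> [1681]
LOAD_CONST 12   -> [1681, 12]
BINARY_MULTIPLY -> [20172]
DUP_TOP         -> [20172, 20172]
POP_TOP         -> [20172]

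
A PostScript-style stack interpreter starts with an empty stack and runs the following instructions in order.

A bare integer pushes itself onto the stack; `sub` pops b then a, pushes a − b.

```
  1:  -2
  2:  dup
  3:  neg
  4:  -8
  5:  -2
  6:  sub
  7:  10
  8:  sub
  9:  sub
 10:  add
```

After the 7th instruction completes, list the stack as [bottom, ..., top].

-2  -> -2
dup -> -2 -2
neg -> -2 2
-8  -> -2 2 -8
-2  -> -2 2 -8 -2
sub -> -2 2 -6
10  -> -2 2 -6 10

[-2, 2, -6, 10]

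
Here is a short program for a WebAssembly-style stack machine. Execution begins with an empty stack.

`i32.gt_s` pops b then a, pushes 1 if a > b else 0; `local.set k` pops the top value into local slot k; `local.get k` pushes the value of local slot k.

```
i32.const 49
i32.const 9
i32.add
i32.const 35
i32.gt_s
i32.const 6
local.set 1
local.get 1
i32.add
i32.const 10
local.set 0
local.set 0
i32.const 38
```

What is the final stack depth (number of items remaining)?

1

i32.const 49 : 49
i32.const 9  : 49 9
i32.add      : 58
i32.const 35 : 58 35
i32.gt_s     : 1
i32.const 6  : 1 6
local.set 1  : 1
local.get 1  : 1 6
i32.add      : 7
i32.const 10 : 7 10
local.set 0  : 7
local.set 0  : (empty)
i32.const 38 : 38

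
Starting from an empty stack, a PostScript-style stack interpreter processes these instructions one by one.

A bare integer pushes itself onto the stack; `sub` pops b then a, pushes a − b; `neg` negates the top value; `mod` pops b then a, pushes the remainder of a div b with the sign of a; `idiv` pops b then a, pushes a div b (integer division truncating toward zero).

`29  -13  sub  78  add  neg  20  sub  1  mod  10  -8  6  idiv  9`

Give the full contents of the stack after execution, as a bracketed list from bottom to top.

29    29
-13   29 -13
sub   42
78    42 78
add   120
neg   -120
20    -120 20
sub   -140
1     -140 1
mod   0
10    0 10
-8    0 10 -8
6     0 10 -8 6
idiv  0 10 -1
9     0 10 -1 9

[0, 10, -1, 9]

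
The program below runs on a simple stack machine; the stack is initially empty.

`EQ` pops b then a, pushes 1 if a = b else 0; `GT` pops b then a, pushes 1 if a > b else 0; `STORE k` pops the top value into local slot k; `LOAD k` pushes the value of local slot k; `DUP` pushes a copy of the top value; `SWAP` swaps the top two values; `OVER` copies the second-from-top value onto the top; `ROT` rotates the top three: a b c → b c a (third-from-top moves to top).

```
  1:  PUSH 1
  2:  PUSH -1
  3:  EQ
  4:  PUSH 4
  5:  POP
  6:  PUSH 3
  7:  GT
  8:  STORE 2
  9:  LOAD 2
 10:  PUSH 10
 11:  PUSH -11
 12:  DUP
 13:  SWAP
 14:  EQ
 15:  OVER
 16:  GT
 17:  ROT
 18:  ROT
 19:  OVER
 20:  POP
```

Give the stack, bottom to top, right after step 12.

[0, 10, -11, -11]

PUSH 1   : [1]
PUSH -1  : [1, -1]
EQ       : [0]
PUSH 4   : [0, 4]
POP      : [0]
PUSH 3   : [0, 3]
GT       : [0]
STORE 2  : []
LOAD 2   : [0]
PUSH 10  : [0, 10]
PUSH -11 : [0, 10, -11]
DUP      : [0, 10, -11, -11]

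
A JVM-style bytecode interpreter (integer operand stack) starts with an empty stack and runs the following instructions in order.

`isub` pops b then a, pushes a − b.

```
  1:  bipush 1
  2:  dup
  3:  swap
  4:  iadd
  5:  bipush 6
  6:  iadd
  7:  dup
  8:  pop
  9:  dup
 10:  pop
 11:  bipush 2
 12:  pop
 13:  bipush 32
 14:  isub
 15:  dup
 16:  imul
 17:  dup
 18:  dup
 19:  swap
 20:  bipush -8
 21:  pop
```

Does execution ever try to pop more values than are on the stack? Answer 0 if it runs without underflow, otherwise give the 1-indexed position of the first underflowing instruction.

0

bipush 1   1
dup        1 1
swap       1 1
iadd       2
bipush 6   2 6
iadd       8
dup        8 8
pop        8
dup        8 8
pop        8
bipush 2   8 2
pop        8
bipush 32  8 32
isub       -24
dup        -24 -24
imul       576
dup        576 576
dup        576 576 576
swap       576 576 576
bipush -8  576 576 576 -8
pop        576 576 576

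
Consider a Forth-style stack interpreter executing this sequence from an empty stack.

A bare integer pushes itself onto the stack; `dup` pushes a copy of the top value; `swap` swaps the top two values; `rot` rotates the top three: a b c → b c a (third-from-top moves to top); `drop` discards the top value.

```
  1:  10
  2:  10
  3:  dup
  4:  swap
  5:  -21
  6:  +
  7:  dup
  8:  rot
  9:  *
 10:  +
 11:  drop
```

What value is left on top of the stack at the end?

10

10    [10]
10    [10, 10]
dup   [10, 10, 10]
swap  [10, 10, 10]
-21   [10, 10, 10, -21]
+     [10, 10, -11]
dup   [10, 10, -11, -11]
rot   [10, -11, -11, 10]
*     [10, -11, -110]
+     [10, -121]
drop  [10]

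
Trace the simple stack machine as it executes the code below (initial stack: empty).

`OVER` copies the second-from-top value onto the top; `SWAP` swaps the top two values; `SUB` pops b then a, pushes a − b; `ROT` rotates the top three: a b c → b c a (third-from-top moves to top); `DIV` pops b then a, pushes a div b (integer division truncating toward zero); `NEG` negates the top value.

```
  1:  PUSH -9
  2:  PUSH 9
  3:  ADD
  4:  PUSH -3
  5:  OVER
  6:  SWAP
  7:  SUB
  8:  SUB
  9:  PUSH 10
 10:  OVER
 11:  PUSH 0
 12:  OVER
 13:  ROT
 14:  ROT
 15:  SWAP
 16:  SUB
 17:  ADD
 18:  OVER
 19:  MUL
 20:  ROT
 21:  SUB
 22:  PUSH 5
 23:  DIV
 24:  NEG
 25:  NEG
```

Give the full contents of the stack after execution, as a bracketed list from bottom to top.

[10, 0]

PUSH -9 -> -9
PUSH 9  -> -9 9
ADD     -> 0
PUSH -3 -> 0 -3
OVER    -> 0 -3 0
SWAP    -> 0 0 -3
SUB     -> 0 3
SUB     -> -3
PUSH 10 -> -3 10
OVER    -> -3 10 -3
PUSH 0  -> -3 10 -3 0
OVER    -> -3 10 -3 0 -3
ROT     -> -3 10 0 -3 -3
ROT     -> -3 10 -3 -3 0
SWAP    -> -3 10 -3 0 -3
SUB     -> -3 10 -3 3
ADD     -> -3 10 0
OVER    -> -3 10 0 10
MUL     -> -3 10 0
ROT     -> 10 0 -3
SUB     -> 10 3
PUSH 5  -> 10 3 5
DIV     -> 10 0
NEG     -> 10 0
NEG     -> 10 0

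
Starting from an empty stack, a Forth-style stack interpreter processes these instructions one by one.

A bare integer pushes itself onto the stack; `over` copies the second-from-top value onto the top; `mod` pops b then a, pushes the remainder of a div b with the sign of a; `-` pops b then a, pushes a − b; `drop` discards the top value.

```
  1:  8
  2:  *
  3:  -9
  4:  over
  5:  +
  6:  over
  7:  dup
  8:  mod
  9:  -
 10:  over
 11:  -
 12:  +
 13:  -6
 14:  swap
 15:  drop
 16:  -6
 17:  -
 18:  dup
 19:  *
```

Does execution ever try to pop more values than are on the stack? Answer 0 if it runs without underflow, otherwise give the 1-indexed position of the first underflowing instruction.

8 : 8
*  — needs 2 operands, stack has 1 → underflow

2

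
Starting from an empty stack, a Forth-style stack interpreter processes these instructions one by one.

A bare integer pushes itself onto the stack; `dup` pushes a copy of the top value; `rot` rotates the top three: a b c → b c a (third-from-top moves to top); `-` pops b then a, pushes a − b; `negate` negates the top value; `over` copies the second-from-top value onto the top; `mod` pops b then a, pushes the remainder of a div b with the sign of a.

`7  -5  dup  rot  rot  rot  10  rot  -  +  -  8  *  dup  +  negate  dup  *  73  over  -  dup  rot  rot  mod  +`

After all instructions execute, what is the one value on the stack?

7      → 7
-5     → 7 -5
dup    → 7 -5 -5
rot    → -5 -5 7
rot    → -5 7 -5
rot    → 7 -5 -5
10     → 7 -5 -5 10
rot    → 7 -5 10 -5
-      → 7 -5 15
+      → 7 10
-      → -3
8      → -3 8
*      → -24
dup    → -24 -24
+      → -48
negate → 48
dup    → 48 48
*      → 2304
73     → 2304 73
over   → 2304 73 2304
-      → 2304 -2231
dup    → 2304 -2231 -2231
rot    → -2231 -2231 2304
rot    → -2231 2304 -2231
mod    → -2231 73
+      → -2158

-2158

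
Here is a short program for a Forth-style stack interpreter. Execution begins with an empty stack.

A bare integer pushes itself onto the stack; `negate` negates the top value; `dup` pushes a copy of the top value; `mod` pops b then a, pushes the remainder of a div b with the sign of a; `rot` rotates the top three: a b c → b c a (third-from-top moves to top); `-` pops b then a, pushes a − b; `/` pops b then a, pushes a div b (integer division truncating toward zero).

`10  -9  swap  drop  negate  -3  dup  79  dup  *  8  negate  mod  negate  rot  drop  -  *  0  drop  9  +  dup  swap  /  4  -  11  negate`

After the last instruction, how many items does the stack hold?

10     : [10]
-9     : [10, -9]
swap   : [-9, 10]
drop   : [-9]
negate : [9]
-3     : [9, -3]
dup    : [9, -3, -3]
79     : [9, -3, -3, 79]
dup    : [9, -3, -3, 79, 79]
*      : [9, -3, -3, 6241]
8      : [9, -3, -3, 6241, 8]
negate : [9, -3, -3, 6241, -8]
mod    : [9, -3, -3, 1]
negate : [9, -3, -3, -1]
rot    : [9, -3, -1, -3]
drop   : [9, -3, -1]
-      : [9, -2]
*      : [-18]
0      : [-18, 0]
drop   : [-18]
9      : [-18, 9]
+      : [-9]
dup    : [-9, -9]
swap   : [-9, -9]
/      : [1]
4      : [1, 4]
-      : [-3]
11     : [-3, 11]
negate : [-3, -11]

2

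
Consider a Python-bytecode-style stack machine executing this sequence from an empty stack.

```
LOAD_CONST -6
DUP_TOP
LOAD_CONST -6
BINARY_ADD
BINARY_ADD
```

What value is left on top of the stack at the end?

-18

LOAD_CONST -6 → -6
DUP_TOP       → -6 -6
LOAD_CONST -6 → -6 -6 -6
BINARY_ADD    → -6 -12
BINARY_ADD    → -18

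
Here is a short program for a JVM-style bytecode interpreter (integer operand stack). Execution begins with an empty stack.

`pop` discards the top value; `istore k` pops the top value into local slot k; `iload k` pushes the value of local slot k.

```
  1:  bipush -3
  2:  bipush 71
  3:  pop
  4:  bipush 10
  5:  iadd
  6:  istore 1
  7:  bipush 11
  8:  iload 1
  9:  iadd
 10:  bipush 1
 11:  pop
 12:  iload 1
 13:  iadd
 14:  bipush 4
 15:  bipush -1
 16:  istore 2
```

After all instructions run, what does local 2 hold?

bipush -3 : [-3]
bipush 71 : [-3, 71]
pop       : [-3]
bipush 10 : [-3, 10]
iadd      : [7]
istore 1  : []
bipush 11 : [11]
iload 1   : [11, 7]
iadd      : [18]
bipush 1  : [18, 1]
pop       : [18]
iload 1   : [18, 7]
iadd      : [25]
bipush 4  : [25, 4]
bipush -1 : [25, 4, -1]
istore 2  : [25, 4]

-1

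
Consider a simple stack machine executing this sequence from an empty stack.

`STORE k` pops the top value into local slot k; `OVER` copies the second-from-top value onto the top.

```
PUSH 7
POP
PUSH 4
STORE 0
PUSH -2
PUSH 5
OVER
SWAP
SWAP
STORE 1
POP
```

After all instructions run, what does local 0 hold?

4

PUSH 7  : [7]
POP     : []
PUSH 4  : [4]
STORE 0 : []
PUSH -2 : [-2]
PUSH 5  : [-2, 5]
OVER    : [-2, 5, -2]
SWAP    : [-2, -2, 5]
SWAP    : [-2, 5, -2]
STORE 1 : [-2, 5]
POP     : [-2]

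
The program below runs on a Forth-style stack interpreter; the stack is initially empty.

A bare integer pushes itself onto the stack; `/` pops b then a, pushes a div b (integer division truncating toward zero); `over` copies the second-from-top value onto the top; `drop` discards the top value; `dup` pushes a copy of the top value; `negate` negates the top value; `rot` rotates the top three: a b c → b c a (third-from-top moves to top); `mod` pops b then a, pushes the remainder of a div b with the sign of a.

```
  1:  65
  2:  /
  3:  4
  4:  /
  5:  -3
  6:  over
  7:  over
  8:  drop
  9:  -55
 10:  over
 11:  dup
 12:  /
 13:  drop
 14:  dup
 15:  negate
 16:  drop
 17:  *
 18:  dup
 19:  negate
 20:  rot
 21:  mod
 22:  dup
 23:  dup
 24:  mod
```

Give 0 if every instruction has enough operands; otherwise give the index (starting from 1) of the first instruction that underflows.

65 -> [65]
/  — needs 2 operands, stack has 1 → underflow

2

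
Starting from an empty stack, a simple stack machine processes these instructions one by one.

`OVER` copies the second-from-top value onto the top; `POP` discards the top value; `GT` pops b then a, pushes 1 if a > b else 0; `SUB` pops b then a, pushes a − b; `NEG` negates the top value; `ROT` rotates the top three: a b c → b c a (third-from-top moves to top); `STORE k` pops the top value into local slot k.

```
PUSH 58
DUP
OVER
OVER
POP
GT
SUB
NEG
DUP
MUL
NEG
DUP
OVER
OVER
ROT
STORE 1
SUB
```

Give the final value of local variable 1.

PUSH 58 -> 58
DUP     -> 58 58
OVER    -> 58 58 58
OVER    -> 58 58 58 58
POP     -> 58 58 58
GT      -> 58 0
SUB     -> 58
NEG     -> -58
DUP     -> -58 -58
MUL     -> 3364
NEG     -> -3364
DUP     -> -3364 -3364
OVER    -> -3364 -3364 -3364
OVER    -> -3364 -3364 -3364 -3364
ROT     -> -3364 -3364 -3364 -3364
STORE 1 -> -3364 -3364 -3364
SUB     -> -3364 0

-3364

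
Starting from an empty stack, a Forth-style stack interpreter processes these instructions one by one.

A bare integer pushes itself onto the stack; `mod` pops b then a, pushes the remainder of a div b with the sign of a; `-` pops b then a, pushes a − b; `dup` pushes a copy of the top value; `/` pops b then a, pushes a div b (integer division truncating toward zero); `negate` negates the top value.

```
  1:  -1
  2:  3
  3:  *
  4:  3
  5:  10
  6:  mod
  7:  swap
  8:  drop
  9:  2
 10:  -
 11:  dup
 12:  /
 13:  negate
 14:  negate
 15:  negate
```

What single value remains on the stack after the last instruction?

-1

-1     -> -1
3      -> -1 3
*      -> -3
3      -> -3 3
10     -> -3 3 10
mod    -> -3 3
swap   -> 3 -3
drop   -> 3
2      -> 3 2
-      -> 1
dup    -> 1 1
/      -> 1
negate -> -1
negate -> 1
negate -> -1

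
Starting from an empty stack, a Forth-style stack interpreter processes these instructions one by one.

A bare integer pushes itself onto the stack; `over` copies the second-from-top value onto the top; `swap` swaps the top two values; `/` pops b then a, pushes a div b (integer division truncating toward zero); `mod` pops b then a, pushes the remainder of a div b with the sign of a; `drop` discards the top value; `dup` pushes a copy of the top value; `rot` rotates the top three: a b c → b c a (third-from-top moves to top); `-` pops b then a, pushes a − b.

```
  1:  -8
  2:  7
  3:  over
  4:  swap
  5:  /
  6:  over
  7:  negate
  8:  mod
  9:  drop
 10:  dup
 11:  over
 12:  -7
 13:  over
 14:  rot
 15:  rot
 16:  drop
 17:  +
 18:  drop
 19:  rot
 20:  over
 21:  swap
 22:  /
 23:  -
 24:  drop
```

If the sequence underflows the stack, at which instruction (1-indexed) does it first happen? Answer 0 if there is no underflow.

-8     : -8
7      : -8 7
over   : -8 7 -8
swap   : -8 -8 7
/      : -8 -1
over   : -8 -1 -8
negate : -8 -1 8
mod    : -8 -1
drop   : -8
dup    : -8 -8
over   : -8 -8 -8
-7     : -8 -8 -8 -7
over   : -8 -8 -8 -7 -8
rot    : -8 -8 -7 -8 -8
rot    : -8 -8 -8 -8 -7
drop   : -8 -8 -8 -8
+      : -8 -8 -16
drop   : -8 -8
rot  — needs 3 operands, stack has 2 → underflow

19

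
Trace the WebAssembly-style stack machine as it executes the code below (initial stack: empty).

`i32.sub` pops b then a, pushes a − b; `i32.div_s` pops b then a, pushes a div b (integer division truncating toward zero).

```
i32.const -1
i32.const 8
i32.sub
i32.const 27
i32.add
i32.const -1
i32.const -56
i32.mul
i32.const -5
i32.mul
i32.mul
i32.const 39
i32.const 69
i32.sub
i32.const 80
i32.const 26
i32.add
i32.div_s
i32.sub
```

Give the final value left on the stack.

-5040

i32.const -1  : -1
i32.const 8   : -1 8
i32.sub       : -9
i32.const 27  : -9 27
i32.add       : 18
i32.const -1  : 18 -1
i32.const -56 : 18 -1 -56
i32.mul       : 18 56
i32.const -5  : 18 56 -5
i32.mul       : 18 -280
i32.mul       : -5040
i32.const 39  : -5040 39
i32.const 69  : -5040 39 69
i32.sub       : -5040 -30
i32.const 80  : -5040 -30 80
i32.const 26  : -5040 -30 80 26
i32.add       : -5040 -30 106
i32.div_s     : -5040 0
i32.sub       : -5040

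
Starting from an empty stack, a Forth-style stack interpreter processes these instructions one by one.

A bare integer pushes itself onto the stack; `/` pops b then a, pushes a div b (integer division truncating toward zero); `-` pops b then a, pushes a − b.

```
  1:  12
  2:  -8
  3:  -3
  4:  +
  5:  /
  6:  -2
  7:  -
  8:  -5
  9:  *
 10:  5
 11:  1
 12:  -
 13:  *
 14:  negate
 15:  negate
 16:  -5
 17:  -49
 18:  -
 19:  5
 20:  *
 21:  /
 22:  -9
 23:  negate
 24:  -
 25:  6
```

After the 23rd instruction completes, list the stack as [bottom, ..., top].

12     -> [12]
-8     -> [12, -8]
-3     -> [12, -8, -3]
+      -> [12, -11]
/      -> [-1]
-2     -> [-1, -2]
-      -> [1]
-5     -> [1, -5]
*      -> [-5]
5      -> [-5, 5]
1      -> [-5, 5, 1]
-      -> [-5, 4]
*      -> [-20]
negate -> [20]
negate -> [-20]
-5     -> [-20, -5]
-49    -> [-20, -5, -49]
-      -> [-20, 44]
5      -> [-20, 44, 5]
*      -> [-20, 220]
/      -> [0]
-9     -> [0, -9]
negate -> [0, 9]

[0, 9]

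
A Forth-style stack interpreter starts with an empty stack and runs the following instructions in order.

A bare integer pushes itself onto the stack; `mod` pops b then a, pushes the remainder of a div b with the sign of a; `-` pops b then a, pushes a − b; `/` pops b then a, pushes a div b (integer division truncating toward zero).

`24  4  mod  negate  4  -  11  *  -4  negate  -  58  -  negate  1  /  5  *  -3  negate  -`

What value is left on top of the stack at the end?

527

24     → [24]
4      → [24, 4]
mod    → [0]
negate → [0]
4      → [0, 4]
-      → [-4]
11     → [-4, 11]
*      → [-44]
-4     → [-44, -4]
negate → [-44, 4]
-      → [-48]
58     → [-48, 58]
-      → [-106]
negate → [106]
1      → [106, 1]
/      → [106]
5      → [106, 5]
*      → [530]
-3     → [530, -3]
negate → [530, 3]
-      → [527]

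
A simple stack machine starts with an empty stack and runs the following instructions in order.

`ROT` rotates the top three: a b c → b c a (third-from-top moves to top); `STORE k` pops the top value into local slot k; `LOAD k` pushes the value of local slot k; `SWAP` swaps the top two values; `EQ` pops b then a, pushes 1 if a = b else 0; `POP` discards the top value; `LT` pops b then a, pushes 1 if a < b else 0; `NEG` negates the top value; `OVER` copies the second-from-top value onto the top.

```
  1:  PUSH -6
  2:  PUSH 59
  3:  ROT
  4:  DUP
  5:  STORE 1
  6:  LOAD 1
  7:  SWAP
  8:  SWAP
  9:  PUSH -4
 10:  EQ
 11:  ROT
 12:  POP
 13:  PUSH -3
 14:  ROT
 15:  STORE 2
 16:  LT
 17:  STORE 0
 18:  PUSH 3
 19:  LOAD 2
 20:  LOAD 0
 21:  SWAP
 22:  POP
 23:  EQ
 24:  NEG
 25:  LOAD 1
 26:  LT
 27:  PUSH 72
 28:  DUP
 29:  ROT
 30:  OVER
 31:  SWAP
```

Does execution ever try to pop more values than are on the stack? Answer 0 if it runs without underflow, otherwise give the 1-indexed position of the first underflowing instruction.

3

PUSH -6 : [-6]
PUSH 59 : [-6, 59]
ROT  — needs 3 operands, stack has 2 → underflow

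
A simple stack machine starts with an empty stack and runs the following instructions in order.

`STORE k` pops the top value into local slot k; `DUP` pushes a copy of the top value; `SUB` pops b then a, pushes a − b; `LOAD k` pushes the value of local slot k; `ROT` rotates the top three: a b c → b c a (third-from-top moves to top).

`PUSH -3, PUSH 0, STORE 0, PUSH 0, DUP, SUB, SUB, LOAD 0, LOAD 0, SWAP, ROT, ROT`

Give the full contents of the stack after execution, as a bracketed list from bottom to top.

[0, -3, 0]

PUSH -3 -> -3
PUSH 0  -> -3 0
STORE 0 -> -3
PUSH 0  -> -3 0
DUP     -> -3 0 0
SUB     -> -3 0
SUB     -> -3
LOAD 0  -> -3 0
LOAD 0  -> -3 0 0
SWAP    -> -3 0 0
ROT     -> 0 0 -3
ROT     -> 0 -3 0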